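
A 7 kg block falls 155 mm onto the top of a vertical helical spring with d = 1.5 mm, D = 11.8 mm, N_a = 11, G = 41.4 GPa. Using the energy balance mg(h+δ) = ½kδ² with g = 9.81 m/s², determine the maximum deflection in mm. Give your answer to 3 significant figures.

177 mm

k = Gd⁴/(8D³N_a) = (41.4×10³)(1.5⁴)/(8·11.8³·11) = 1.4496 N/mm
W = mg = 7 × 9.81 = 68.67 N
½kδ² − Wδ − Wh = 0 → δ = (W + √(W² + 2kWh))/k
δ = (68.67 + √(4715.6 + 30857.8))/1.4496 = (68.67 + 188.61)/1.4496 = 177.49 mm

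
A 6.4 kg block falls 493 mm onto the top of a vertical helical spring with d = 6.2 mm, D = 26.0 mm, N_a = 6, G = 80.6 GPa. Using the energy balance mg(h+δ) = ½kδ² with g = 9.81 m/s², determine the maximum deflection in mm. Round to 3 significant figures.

21.4 mm

k = Gd⁴/(8D³N_a) = (80.6×10³)(6.2⁴)/(8·26.0³·6) = 141.17 N/mm
W = mg = 6.4 × 9.81 = 62.784 N
½kδ² − Wδ − Wh = 0 → δ = (W + √(W² + 2kWh))/k
δ = (62.784 + √(3941.8 + 8.73909e+06))/141.17 = (62.784 + 2956.9)/141.17 = 21.39 mm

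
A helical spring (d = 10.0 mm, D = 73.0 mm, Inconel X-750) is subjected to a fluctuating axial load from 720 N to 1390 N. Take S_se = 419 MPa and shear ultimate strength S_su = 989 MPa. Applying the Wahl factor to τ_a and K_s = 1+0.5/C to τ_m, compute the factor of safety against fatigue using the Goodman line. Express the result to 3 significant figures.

C = D/d = 73.0/10.0 = 7.3000; K_W = (4C−1)/(4C−4)+0.615/C = 1.2033; K_s = 1+0.5/C = 1.0685
F_a = (F_max−F_min)/2 = 335 N; F_m = (F_max+F_min)/2 = 1055 N
τ_a = K_W·8F_aD/(πd³) = 1.2033 × 62.274 = 74.934 MPa
τ_m = K_s·8F_mD/(πd³) = 1.0685 × 196.12 = 209.55 MPa
Goodman: 1/n_f = τ_a/S_se + τ_m/S_su = 74.934/419 + 209.55/989 = 0.17884 + 0.21188 = 0.39072
n_f = 1/0.39072 = 2.559

2.56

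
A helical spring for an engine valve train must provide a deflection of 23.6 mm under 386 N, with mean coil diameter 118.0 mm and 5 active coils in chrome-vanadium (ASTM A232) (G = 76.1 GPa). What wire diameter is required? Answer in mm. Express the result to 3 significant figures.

Required rate k = F/δ = 386/23.6 = 16.356 N/mm
d = (8D³N_a·k / G)^(1/4) = (8·118.0³·5·16.356 / (76.1×10³))^0.25
  = (14125)^0.25 = 10.9018 mm

10.9 mm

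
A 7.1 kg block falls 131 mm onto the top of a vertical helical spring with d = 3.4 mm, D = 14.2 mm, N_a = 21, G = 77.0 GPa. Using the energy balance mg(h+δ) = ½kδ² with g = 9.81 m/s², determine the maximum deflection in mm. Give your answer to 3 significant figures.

k = Gd⁴/(8D³N_a) = (77.0×10³)(3.4⁴)/(8·14.2³·21) = 21.391 N/mm
W = mg = 7.1 × 9.81 = 69.651 N
½kδ² − Wδ − Wh = 0 → δ = (W + √(W² + 2kWh))/k
δ = (69.651 + √(4851.3 + 390356))/21.391 = (69.651 + 628.66)/21.391 = 32.645 mm

32.6 mm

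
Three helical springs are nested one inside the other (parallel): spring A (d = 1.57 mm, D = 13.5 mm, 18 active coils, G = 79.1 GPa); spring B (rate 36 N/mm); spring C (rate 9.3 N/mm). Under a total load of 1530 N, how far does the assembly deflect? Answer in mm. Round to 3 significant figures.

k_A = Gd⁴/(8D³N_a) = (79.1×10³)(1.57⁴)/(8·13.5³·18) = 1.3565 N/mm
Parallel: k_eq = 1.3565 + 36 + 9.3 = 46.656 N/mm
δ = F/k_eq = 1530/46.656 = 32.793 mm

32.8 mm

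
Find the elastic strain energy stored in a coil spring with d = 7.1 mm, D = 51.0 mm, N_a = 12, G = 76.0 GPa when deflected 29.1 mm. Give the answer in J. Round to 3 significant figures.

6.42 J

k = Gd⁴/(8D³N_a) = (76.0×10³)(7.1⁴)/(8·51.0³·12) = 15.166 N/mm
U = ½kδ² = 0.5 × 15.166 × 29.1² = 6421.3 N·mm = 6.4213 J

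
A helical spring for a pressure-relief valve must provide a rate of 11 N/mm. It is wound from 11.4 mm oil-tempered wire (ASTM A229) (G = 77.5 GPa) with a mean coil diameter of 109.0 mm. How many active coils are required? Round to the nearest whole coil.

11

N_a = Gd⁴/(8D³k) = (77.5×10³ × 11.4⁴)/(8 × 109.0³ × 11)
    = 1.30894e+09 / 1.13963e+08 = 11.49 → 11 coils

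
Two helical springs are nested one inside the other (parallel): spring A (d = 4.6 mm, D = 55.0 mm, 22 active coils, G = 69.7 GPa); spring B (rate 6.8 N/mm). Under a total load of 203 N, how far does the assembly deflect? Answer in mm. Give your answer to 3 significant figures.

25.8 mm

k_A = Gd⁴/(8D³N_a) = (69.7×10³)(4.6⁴)/(8·55.0³·22) = 1.0658 N/mm
Parallel: k_eq = 1.0658 + 6.8 = 7.8658 N/mm
δ = F/k_eq = 203/7.8658 = 25.808 mm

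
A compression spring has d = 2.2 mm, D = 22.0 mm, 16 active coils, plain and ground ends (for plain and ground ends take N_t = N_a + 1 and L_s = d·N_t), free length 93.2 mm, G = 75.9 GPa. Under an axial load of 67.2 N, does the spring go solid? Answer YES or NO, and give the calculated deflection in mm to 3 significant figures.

k = Gd⁴/(8D³N_a) = (75.9×10³)(2.2⁴)/(8·22.0³·16) = 1.3045 N/mm
N_t = 17; L_s = 2.2·17 = 37.4 mm; δ_solid = L₀ − L_s = 93.2 − 37.4 = 55.8 mm
δ = F/k = 67.2/1.3045 = 51.513 mm
δ < δ_solid → spring does not go solid

NO, δ = 51.5 mm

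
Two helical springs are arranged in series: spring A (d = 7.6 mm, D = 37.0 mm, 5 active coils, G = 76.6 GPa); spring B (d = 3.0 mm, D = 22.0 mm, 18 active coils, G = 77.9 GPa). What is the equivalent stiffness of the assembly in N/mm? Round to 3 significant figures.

3.99 N/mm

k_A = Gd⁴/(8D³N_a) = (76.6×10³)(7.6⁴)/(8·37.0³·5) = 126.13 N/mm
k_B = Gd⁴/(8D³N_a) = (77.9×10³)(3.0⁴)/(8·22.0³·18) = 4.1152 N/mm
Series: 1/k_eq = 1/126.13 + 1/4.1152 = 0.25093; k_eq = 3.9852 N/mm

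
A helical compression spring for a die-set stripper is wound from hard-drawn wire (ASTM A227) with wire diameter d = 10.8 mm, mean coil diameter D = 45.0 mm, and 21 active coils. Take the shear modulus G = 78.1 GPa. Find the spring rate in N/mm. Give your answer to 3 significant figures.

69.4 N/mm

k = Gd⁴/(8D³N_a) = (78.1×10³ × 10.8⁴) / (8 × 45.0³ × 21)
  = 1.06254e+09 / 1.5309e+07 = 69.406 N/mm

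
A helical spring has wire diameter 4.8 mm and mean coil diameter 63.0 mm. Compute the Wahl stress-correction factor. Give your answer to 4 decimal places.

C = D/d = 63.0/4.8 = 13.1250
K_W = (4C−1)/(4C−4) + 0.615/C = 51.500/48.500 + 0.0469 = 1.1087

1.1087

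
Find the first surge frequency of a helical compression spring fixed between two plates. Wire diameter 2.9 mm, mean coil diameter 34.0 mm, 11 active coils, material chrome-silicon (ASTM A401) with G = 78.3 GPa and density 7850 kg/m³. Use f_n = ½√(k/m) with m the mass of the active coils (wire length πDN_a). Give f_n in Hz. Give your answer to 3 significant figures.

k = Gd⁴/(8D³N_a) = (78.3×10³)(2.9⁴)/(8·34.0³·11) = 1.6012 N/mm = 1601.2 N/m
Wire length L = πDN_a = π·34.0·11 = 1175 mm
m = ρ·(πd²/4)·L = 7850 × 6.6052×10⁻⁶ m² × 1.175 m = 0.060922 kg
f_n = ½√(k/m) = 0.5·√(1601.2/0.060922) = 0.5·√(26282) = 81.059 Hz

81.1 Hz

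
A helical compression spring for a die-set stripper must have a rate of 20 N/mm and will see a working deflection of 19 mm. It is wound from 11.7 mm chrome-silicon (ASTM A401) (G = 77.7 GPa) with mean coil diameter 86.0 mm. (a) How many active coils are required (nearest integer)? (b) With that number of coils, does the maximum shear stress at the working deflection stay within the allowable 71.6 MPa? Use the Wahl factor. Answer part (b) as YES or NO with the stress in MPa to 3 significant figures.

(a) 14 coils; (b) YES, τ_max = 63.8 MPa

N_a = Gd⁴/(8D³k) = (77.7×10³)(11.7⁴)/(8·86.0³·20) = 14.31 → N_a = 14
Actual rate k = Gd⁴/(8D³·14) = 20.439 N/mm
Working load F = kδ = 20.439·19 = 388.33 N
C = 86.0/11.7 = 7.3504; K_W = (4C−1)/(4C−4)+0.615/C = 1.2018
τ_max = K_W·8FD/(πd³) = 1.2018·53.099 = 63.813 MPa
τ_max ≤ 71.6 MPa → acceptable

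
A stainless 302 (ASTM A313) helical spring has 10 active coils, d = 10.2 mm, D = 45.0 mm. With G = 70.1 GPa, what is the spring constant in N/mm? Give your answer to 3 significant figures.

104 N/mm

k = Gd⁴/(8D³N_a) = (70.1×10³ × 10.2⁴) / (8 × 45.0³ × 10)
  = 7.58785e+08 / 7.29e+06 = 104.09 N/mm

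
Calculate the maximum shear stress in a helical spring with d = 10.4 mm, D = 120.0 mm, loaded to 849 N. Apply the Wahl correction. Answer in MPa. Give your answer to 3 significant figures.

Spring index C = D/d = 120.0/10.4 = 11.5385
K_W = (4C−1)/(4C−4) + 0.615/C = 45.154/42.154 + 0.0533 = 1.1245
τ₀ = 8FD/(πd³) = 8·849·120.0/(π·10.4³) = 815040/3533.9 = 230.64 MPa
τ_max = K·τ₀ = 1.1245 × 230.64 = 259.34 MPa

259 MPa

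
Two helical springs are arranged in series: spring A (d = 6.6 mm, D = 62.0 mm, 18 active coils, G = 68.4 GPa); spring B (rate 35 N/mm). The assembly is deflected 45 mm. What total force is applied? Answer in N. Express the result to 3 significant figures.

154 N

k_A = Gd⁴/(8D³N_a) = (68.4×10³)(6.6⁴)/(8·62.0³·18) = 3.7818 N/mm
Series: 1/k_eq = 1/3.7818 + 1/35 = 0.293; k_eq = 3.413 N/mm
F = k_eq·δ = 3.413·45 = 153.58 N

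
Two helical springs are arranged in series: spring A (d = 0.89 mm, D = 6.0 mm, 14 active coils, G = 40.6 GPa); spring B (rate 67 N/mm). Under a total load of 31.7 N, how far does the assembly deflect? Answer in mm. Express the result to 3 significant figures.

30.6 mm

k_A = Gd⁴/(8D³N_a) = (40.6×10³)(0.89⁴)/(8·6.0³·14) = 1.053 N/mm
Series: 1/k_eq = 1/1.053 + 1/67 = 0.96462; k_eq = 1.0367 N/mm
δ = F/k_eq = 31.7/1.0367 = 30.579 mm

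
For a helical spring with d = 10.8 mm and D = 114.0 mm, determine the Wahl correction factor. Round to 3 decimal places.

C = D/d = 114.0/10.8 = 10.5556
K_W = (4C−1)/(4C−4) + 0.615/C = 41.222/38.222 + 0.0583 = 1.1368

1.137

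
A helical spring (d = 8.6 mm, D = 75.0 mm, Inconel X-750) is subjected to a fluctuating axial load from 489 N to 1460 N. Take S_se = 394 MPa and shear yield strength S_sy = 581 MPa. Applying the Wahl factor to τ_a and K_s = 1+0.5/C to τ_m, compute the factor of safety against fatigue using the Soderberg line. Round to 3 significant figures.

C = D/d = 75.0/8.6 = 8.7209; K_W = (4C−1)/(4C−4)+0.615/C = 1.1677; K_s = 1+0.5/C = 1.0573
F_a = (F_max−F_min)/2 = 485.5 N; F_m = (F_max+F_min)/2 = 974.5 N
τ_a = K_W·8F_aD/(πd³) = 1.1677 × 145.78 = 170.22 MPa
τ_m = K_s·8F_mD/(πd³) = 1.0573 × 292.61 = 309.39 MPa
Soderberg: 1/n_f = τ_a/S_se + τ_m/S_sy = 170.22/394 + 309.39/581 = 0.43203 + 0.53250 = 0.96454
n_f = 1/0.96454 = 1.037

1.04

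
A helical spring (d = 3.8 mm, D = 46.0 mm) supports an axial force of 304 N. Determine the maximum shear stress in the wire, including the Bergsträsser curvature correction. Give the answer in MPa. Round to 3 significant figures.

Spring index C = D/d = 46.0/3.8 = 12.1053
K_B = (4C+2)/(4C−3) = 50.421/45.421 = 1.1101
τ₀ = 8FD/(πd³) = 8·304·46.0/(π·3.8³) = 111872/172.39 = 648.96 MPa
τ_max = K·τ₀ = 1.1101 × 648.96 = 720.4 MPa

720 MPa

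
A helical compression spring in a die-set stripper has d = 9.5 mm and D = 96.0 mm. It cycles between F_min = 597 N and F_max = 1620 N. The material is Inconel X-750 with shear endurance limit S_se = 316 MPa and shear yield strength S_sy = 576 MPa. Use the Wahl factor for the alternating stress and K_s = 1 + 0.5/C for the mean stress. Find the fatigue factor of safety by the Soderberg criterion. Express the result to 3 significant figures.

C = D/d = 96.0/9.5 = 10.1053; K_W = (4C−1)/(4C−4)+0.615/C = 1.1432; K_s = 1+0.5/C = 1.0495
F_a = (F_max−F_min)/2 = 511.5 N; F_m = (F_max+F_min)/2 = 1108.5 N
τ_a = K_W·8F_aD/(πd³) = 1.1432 × 145.84 = 166.73 MPa
τ_m = K_s·8F_mD/(πd³) = 1.0495 × 316.06 = 331.7 MPa
Soderberg: 1/n_f = τ_a/S_se + τ_m/S_sy = 166.73/316 + 331.7/576 = 0.52763 + 0.57587 = 1.1035
n_f = 1/1.1035 = 0.9062

0.906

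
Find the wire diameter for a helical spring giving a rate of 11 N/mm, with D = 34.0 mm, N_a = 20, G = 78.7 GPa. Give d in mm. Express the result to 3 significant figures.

5.44 mm

d = (8D³N_a·k / G)^(1/4) = (8·34.0³·20·11 / (78.7×10³))^0.25
  = (878.97)^0.25 = 5.4449 mm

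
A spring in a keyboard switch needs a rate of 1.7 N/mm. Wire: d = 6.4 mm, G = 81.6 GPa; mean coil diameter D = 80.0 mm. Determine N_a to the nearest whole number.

20

N_a = Gd⁴/(8D³k) = (81.6×10³ × 6.4⁴)/(8 × 80.0³ × 1.7)
    = 1.36902e+08 / 6.9632e+06 = 19.66 → 20 coils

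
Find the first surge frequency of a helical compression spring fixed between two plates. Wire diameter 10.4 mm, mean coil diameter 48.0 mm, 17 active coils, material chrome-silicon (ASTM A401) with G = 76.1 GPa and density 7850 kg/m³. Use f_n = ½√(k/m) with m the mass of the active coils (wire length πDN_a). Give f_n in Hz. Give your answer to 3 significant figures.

k = Gd⁴/(8D³N_a) = (76.1×10³)(10.4⁴)/(8·48.0³·17) = 59.191 N/mm = 59191 N/m
Wire length L = πDN_a = π·48.0·17 = 2563.5 mm
m = ρ·(πd²/4)·L = 7850 × 84.949×10⁻⁶ m² × 2.5635 m = 1.7095 kg
f_n = ½√(k/m) = 0.5·√(59191/1.7095) = 0.5·√(34625) = 93.039 Hz

93.0 Hz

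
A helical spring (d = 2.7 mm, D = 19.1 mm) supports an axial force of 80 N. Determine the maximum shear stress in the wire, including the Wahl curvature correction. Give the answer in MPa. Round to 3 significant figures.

239 MPa

Spring index C = D/d = 19.1/2.7 = 7.0741
K_W = (4C−1)/(4C−4) + 0.615/C = 27.296/24.296 + 0.0869 = 1.2104
τ₀ = 8FD/(πd³) = 8·80·19.1/(π·2.7³) = 12224/61.836 = 197.68 MPa
τ_max = K·τ₀ = 1.2104 × 197.68 = 239.28 MPa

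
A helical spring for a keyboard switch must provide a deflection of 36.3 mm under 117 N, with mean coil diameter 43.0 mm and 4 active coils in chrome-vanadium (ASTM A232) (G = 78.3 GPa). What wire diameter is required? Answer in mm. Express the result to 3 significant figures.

3.20 mm

Required rate k = F/δ = 117/36.3 = 3.2231 N/mm
d = (8D³N_a·k / G)^(1/4) = (8·43.0³·4·3.2231 / (78.3×10³))^0.25
  = (104.73)^0.25 = 3.1990 mm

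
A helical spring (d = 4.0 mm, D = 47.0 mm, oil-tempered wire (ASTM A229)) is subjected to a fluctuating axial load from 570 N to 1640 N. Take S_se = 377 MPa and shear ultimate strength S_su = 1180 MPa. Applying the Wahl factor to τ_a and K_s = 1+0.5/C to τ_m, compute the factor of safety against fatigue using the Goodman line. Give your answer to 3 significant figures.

C = D/d = 47.0/4.0 = 11.7500; K_W = (4C−1)/(4C−4)+0.615/C = 1.1221; K_s = 1+0.5/C = 1.0426
F_a = (F_max−F_min)/2 = 535 N; F_m = (F_max+F_min)/2 = 1105 N
τ_a = K_W·8F_aD/(πd³) = 1.1221 × 1000.5 = 1122.7 MPa
τ_m = K_s·8F_mD/(πd³) = 1.0426 × 2066.4 = 2154.4 MPa
Goodman: 1/n_f = τ_a/S_se + τ_m/S_su = 1122.7/377 + 2154.4/1180 = 2.97787 + 1.82573 = 4.8036
n_f = 1/4.8036 = 0.2082

0.208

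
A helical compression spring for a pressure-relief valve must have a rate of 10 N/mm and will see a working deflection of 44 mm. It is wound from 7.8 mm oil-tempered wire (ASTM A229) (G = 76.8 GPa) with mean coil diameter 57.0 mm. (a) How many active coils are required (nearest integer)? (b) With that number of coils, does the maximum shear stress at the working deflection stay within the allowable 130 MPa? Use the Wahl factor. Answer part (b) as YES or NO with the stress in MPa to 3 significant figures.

(a) 19 coils; (b) NO, τ_max = 164 MPa

N_a = Gd⁴/(8D³k) = (76.8×10³)(7.8⁴)/(8·57.0³·10) = 19.19 → N_a = 19
Actual rate k = Gd⁴/(8D³·19) = 10.099 N/mm
Working load F = kδ = 10.099·44 = 444.35 N
C = 57.0/7.8 = 7.3077; K_W = (4C−1)/(4C−4)+0.615/C = 1.2031
τ_max = K_W·8FD/(πd³) = 1.2031·135.91 = 163.51 MPa
τ_max > 130 MPa → exceeds allowable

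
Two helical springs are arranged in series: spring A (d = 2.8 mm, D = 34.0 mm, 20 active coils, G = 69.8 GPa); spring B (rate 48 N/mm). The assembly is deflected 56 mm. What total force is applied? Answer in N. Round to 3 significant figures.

k_A = Gd⁴/(8D³N_a) = (69.8×10³)(2.8⁴)/(8·34.0³·20) = 0.68223 N/mm
Series: 1/k_eq = 1/0.68223 + 1/48 = 1.4866; k_eq = 0.67267 N/mm
F = k_eq·δ = 0.67267·56 = 37.669 N

37.7 N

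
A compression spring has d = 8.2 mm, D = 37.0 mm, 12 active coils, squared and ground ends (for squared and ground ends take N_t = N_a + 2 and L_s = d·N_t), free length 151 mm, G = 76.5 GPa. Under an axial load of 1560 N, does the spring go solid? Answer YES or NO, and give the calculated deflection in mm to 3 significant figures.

NO, δ = 21.9 mm

k = Gd⁴/(8D³N_a) = (76.5×10³)(8.2⁴)/(8·37.0³·12) = 71.128 N/mm
N_t = 14; L_s = 8.2·14 = 114.8 mm; δ_solid = L₀ − L_s = 151 − 114.8 = 36.2 mm
δ = F/k = 1560/71.128 = 21.932 mm
δ < δ_solid → spring does not go solid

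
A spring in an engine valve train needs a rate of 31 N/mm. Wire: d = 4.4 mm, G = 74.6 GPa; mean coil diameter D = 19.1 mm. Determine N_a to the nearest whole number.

N_a = Gd⁴/(8D³k) = (74.6×10³ × 4.4⁴)/(8 × 19.1³ × 31)
    = 2.79608e+07 / 1.72803e+06 = 16.18 → 16 coils

16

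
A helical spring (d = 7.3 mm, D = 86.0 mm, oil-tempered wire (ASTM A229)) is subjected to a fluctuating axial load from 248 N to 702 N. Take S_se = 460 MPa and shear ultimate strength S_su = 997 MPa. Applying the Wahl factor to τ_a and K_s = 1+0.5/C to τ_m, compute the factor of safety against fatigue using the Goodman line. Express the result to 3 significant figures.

1.69

C = D/d = 86.0/7.3 = 11.7808; K_W = (4C−1)/(4C−4)+0.615/C = 1.1218; K_s = 1+0.5/C = 1.0424
F_a = (F_max−F_min)/2 = 227 N; F_m = (F_max+F_min)/2 = 475 N
τ_a = K_W·8F_aD/(πd³) = 1.1218 × 127.79 = 143.35 MPa
τ_m = K_s·8F_mD/(πd³) = 1.0424 × 267.4 = 278.75 MPa
Goodman: 1/n_f = τ_a/S_se + τ_m/S_su = 143.35/460 + 278.75/997 = 0.31163 + 0.27959 = 0.59122
n_f = 1/0.59122 = 1.691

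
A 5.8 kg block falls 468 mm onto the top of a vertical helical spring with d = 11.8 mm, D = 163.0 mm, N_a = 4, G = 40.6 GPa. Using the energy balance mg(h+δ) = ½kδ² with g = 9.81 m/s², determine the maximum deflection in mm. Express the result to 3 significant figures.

k = Gd⁴/(8D³N_a) = (40.6×10³)(11.8⁴)/(8·163.0³·4) = 5.6799 N/mm
W = mg = 5.8 × 9.81 = 56.898 N
½kδ² − Wδ − Wh = 0 → δ = (W + √(W² + 2kWh))/k
δ = (56.898 + √(3237.4 + 302492))/5.6799 = (56.898 + 552.93)/5.6799 = 107.37 mm

107 mm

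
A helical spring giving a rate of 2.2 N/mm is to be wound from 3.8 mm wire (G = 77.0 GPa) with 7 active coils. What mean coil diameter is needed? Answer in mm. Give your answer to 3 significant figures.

50.7 mm

D = (Gd⁴/(8N_a·k))^(1/3) = (77.0×10³·3.8⁴/(8·7·2.2))^(1/3)
  = (130321)^(1/3) = 50.6996 mm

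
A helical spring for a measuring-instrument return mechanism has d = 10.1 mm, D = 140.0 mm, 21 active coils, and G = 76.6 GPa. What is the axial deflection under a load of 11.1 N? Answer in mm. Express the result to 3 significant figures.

k = Gd⁴/(8D³N_a) = (76.6×10³)(10.1⁴)/(8·140.0³·21) = 1.7291 N/mm
δ = F/k = 11.1 / 1.7291 = 6.4195 mm

6.42 mm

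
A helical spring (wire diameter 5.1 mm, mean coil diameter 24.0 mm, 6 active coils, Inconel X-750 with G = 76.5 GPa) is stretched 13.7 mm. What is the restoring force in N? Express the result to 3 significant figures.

k = Gd⁴/(8D³N_a) = (76.5×10³)(5.1⁴)/(8·24.0³·6) = 77.995 N/mm
F = k·δ = 77.995 × 13.7 = 1068.5 N

1070 N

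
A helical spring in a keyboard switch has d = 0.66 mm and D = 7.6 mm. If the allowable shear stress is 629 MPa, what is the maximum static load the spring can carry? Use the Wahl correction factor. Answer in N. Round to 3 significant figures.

C = D/d = 7.6/0.66 = 11.5152
K_W = (4C−1)/(4C−4) + 0.615/C = 45.061/42.061 + 0.0534 = 1.1247
τ_max = K·8FD/(πd³) → F_max = τ_allow·πd³/(8DK)
F_max = 629·π·0.66³/(8·7.6·1.1247) = 568.11/68.384 = 8.3077 N

8.31 N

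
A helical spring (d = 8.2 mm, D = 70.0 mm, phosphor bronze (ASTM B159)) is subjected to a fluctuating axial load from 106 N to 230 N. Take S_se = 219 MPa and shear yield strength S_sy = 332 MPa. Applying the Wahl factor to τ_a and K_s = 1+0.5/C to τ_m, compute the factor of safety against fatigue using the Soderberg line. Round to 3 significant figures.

C = D/d = 70.0/8.2 = 8.5366; K_W = (4C−1)/(4C−4)+0.615/C = 1.1716; K_s = 1+0.5/C = 1.0586
F_a = (F_max−F_min)/2 = 62 N; F_m = (F_max+F_min)/2 = 168 N
τ_a = K_W·8F_aD/(πd³) = 1.1716 × 20.044 = 23.483 MPa
τ_m = K_s·8F_mD/(πd³) = 1.0586 × 54.313 = 57.494 MPa
Soderberg: 1/n_f = τ_a/S_se + τ_m/S_sy = 23.483/219 + 57.494/332 = 0.10723 + 0.17318 = 0.2804
n_f = 1/0.2804 = 3.566

3.57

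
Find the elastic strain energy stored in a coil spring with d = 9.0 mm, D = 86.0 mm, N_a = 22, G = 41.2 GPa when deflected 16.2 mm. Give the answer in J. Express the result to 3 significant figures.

k = Gd⁴/(8D³N_a) = (41.2×10³)(9.0⁴)/(8·86.0³·22) = 2.4147 N/mm
U = ½kδ² = 0.5 × 2.4147 × 16.2² = 316.85 N·mm = 0.31685 J

0.317 J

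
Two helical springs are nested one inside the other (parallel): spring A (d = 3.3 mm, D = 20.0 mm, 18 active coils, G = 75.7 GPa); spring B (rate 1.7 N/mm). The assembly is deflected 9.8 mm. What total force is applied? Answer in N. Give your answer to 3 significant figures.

93.0 N

k_A = Gd⁴/(8D³N_a) = (75.7×10³)(3.3⁴)/(8·20.0³·18) = 7.7929 N/mm
Parallel: k_eq = 7.7929 + 1.7 = 9.4929 N/mm
F = k_eq·δ = 9.4929·9.8 = 93.03 N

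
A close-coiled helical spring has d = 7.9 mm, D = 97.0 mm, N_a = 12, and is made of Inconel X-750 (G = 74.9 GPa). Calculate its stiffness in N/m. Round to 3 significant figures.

3330 N/m

k = Gd⁴/(8D³N_a) = (74.9×10³ × 7.9⁴) / (8 × 97.0³ × 12)
  = 2.91736e+08 / 8.76166e+07 = 3.3297 N/mm = 3329.7 N/m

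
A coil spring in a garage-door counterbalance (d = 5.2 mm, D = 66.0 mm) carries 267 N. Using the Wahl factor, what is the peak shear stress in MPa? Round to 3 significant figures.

355 MPa

Spring index C = D/d = 66.0/5.2 = 12.6923
K_W = (4C−1)/(4C−4) + 0.615/C = 49.769/46.769 + 0.0485 = 1.1126
τ₀ = 8FD/(πd³) = 8·267·66.0/(π·5.2³) = 140976/441.73 = 319.14 MPa
τ_max = K·τ₀ = 1.1126 × 319.14 = 355.08 MPa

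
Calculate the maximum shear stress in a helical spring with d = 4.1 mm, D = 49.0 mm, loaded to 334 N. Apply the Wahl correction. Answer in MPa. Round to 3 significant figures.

677 MPa

Spring index C = D/d = 49.0/4.1 = 11.9512
K_W = (4C−1)/(4C−4) + 0.615/C = 46.805/43.805 + 0.0515 = 1.1199
τ₀ = 8FD/(πd³) = 8·334·49.0/(π·4.1³) = 130928/216.52 = 604.69 MPa
τ_max = K·τ₀ = 1.1199 × 604.69 = 677.22 MPa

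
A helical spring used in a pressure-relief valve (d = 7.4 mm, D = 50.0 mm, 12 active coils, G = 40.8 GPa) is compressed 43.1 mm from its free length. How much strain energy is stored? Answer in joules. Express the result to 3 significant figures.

9.47 J

k = Gd⁴/(8D³N_a) = (40.8×10³)(7.4⁴)/(8·50.0³·12) = 10.195 N/mm
U = ½kδ² = 0.5 × 10.195 × 43.1² = 9469.6 N·mm = 9.4696 J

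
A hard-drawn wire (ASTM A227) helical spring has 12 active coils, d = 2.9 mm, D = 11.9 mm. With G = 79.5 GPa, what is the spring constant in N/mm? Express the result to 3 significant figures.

k = Gd⁴/(8D³N_a) = (79.5×10³ × 2.9⁴) / (8 × 11.9³ × 12)
  = 5.62288e+06 / 161775 = 34.757 N/mm

34.8 N/mm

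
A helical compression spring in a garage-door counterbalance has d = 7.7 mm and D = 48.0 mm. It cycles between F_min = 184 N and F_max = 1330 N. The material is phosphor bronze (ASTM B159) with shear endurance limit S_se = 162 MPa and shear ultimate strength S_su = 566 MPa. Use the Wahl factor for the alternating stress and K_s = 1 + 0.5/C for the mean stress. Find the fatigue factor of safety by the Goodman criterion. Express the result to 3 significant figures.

0.640

C = D/d = 48.0/7.7 = 6.2338; K_W = (4C−1)/(4C−4)+0.615/C = 1.2420; K_s = 1+0.5/C = 1.0802
F_a = (F_max−F_min)/2 = 573 N; F_m = (F_max+F_min)/2 = 757 N
τ_a = K_W·8F_aD/(πd³) = 1.2420 × 153.41 = 190.53 MPa
τ_m = K_s·8F_mD/(πd³) = 1.0802 × 202.68 = 218.93 MPa
Goodman: 1/n_f = τ_a/S_se + τ_m/S_su = 190.53/162 + 218.93/566 = 1.17613 + 0.38681 = 1.5629
n_f = 1/1.5629 = 0.6398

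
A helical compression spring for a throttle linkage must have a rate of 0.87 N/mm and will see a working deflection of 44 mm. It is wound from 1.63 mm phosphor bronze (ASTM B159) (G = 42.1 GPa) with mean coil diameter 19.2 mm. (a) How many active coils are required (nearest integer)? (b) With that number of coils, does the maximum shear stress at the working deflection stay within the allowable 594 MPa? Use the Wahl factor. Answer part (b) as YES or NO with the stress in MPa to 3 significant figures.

N_a = Gd⁴/(8D³k) = (42.1×10³)(1.63⁴)/(8·19.2³·0.87) = 6.033 → N_a = 6
Actual rate k = Gd⁴/(8D³·6) = 0.87476 N/mm
Working load F = kδ = 0.87476·44 = 38.489 N
C = 19.2/1.63 = 11.7791; K_W = (4C−1)/(4C−4)+0.615/C = 1.1218
τ_max = K_W·8FD/(πd³) = 1.1218·434.53 = 487.45 MPa
τ_max ≤ 594 MPa → acceptable

(a) 6 coils; (b) YES, τ_max = 487 MPa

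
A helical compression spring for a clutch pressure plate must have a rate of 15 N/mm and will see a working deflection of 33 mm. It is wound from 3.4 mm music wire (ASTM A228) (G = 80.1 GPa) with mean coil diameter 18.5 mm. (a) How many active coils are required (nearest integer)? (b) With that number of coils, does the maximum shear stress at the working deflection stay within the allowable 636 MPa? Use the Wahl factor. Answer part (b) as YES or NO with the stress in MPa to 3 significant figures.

N_a = Gd⁴/(8D³k) = (80.1×10³)(3.4⁴)/(8·18.5³·15) = 14.09 → N_a = 14
Actual rate k = Gd⁴/(8D³·14) = 15.094 N/mm
Working load F = kδ = 15.094·33 = 498.11 N
C = 18.5/3.4 = 5.4412; K_W = (4C−1)/(4C−4)+0.615/C = 1.2819
τ_max = K_W·8FD/(πd³) = 1.2819·597.04 = 765.35 MPa
τ_max > 636 MPa → exceeds allowable

(a) 14 coils; (b) NO, τ_max = 765 MPa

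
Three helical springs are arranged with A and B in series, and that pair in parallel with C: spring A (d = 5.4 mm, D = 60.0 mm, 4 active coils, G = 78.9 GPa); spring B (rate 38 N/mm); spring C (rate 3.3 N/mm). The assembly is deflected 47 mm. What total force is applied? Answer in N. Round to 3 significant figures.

518 N

k_A = Gd⁴/(8D³N_a) = (78.9×10³)(5.4⁴)/(8·60.0³·4) = 9.7062 N/mm
Springs A,B series: k_AB = 1/(1/9.7062+1/38) = 7.7314 N/mm; parallel with C: k_eq = 7.7314+3.3 = 11.031 N/mm
F = k_eq·δ = 11.031·47 = 518.48 N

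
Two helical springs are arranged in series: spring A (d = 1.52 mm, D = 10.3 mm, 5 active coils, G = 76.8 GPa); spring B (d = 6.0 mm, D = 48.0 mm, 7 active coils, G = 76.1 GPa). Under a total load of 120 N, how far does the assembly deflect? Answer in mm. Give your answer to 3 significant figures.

20.3 mm

k_A = Gd⁴/(8D³N_a) = (76.8×10³)(1.52⁴)/(8·10.3³·5) = 9.3792 N/mm
k_B = Gd⁴/(8D³N_a) = (76.1×10³)(6.0⁴)/(8·48.0³·7) = 15.925 N/mm
Series: 1/k_eq = 1/9.3792 + 1/15.925 = 0.16941; k_eq = 5.9027 N/mm
δ = F/k_eq = 120/5.9027 = 20.33 mm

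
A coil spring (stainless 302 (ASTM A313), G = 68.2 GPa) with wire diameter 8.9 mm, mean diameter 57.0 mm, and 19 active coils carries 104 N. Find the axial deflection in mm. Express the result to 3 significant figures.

k = Gd⁴/(8D³N_a) = (68.2×10³)(8.9⁴)/(8·57.0³·19) = 15.201 N/mm
δ = F/k = 104 / 15.201 = 6.8416 mm

6.84 mm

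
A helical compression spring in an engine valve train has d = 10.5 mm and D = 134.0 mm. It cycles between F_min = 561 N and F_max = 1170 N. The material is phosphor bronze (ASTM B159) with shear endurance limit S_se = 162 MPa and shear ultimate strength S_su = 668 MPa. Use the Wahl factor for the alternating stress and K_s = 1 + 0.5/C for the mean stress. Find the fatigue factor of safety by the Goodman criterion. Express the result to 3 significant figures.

C = D/d = 134.0/10.5 = 12.7619; K_W = (4C−1)/(4C−4)+0.615/C = 1.1120; K_s = 1+0.5/C = 1.0392
F_a = (F_max−F_min)/2 = 304.5 N; F_m = (F_max+F_min)/2 = 865.5 N
τ_a = K_W·8F_aD/(πd³) = 1.1120 × 89.756 = 99.805 MPa
τ_m = K_s·8F_mD/(πd³) = 1.0392 × 255.12 = 265.12 MPa
Goodman: 1/n_f = τ_a/S_se + τ_m/S_su = 99.805/162 + 265.12/668 = 0.61608 + 0.39688 = 1.013
n_f = 1/1.013 = 0.9872

0.987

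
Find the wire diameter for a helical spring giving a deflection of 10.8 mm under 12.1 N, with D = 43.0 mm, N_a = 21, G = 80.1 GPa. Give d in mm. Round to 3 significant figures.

3.70 mm

Required rate k = F/δ = 12.1/10.8 = 1.1204 N/mm
d = (8D³N_a·k / G)^(1/4) = (8·43.0³·21·1.1204 / (80.1×10³))^0.25
  = (186.83)^0.25 = 3.6971 mm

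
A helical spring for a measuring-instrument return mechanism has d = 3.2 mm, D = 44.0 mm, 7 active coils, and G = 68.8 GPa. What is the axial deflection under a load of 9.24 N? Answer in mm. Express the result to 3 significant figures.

k = Gd⁴/(8D³N_a) = (68.8×10³)(3.2⁴)/(8·44.0³·7) = 1.5123 N/mm
δ = F/k = 9.24 / 1.5123 = 6.1098 mm

6.11 mm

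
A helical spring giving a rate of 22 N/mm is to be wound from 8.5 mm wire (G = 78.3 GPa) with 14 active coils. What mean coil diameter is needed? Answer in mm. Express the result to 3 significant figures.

54.9 mm

D = (Gd⁴/(8N_a·k))^(1/3) = (78.3×10³·8.5⁴/(8·14·22))^(1/3)
  = (165881)^(1/3) = 54.9455 mm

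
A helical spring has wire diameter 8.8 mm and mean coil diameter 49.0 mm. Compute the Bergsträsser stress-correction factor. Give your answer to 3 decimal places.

C = D/d = 49.0/8.8 = 5.5682
K_B = (4C+2)/(4C−3) = 24.273/19.273 = 1.2594

1.259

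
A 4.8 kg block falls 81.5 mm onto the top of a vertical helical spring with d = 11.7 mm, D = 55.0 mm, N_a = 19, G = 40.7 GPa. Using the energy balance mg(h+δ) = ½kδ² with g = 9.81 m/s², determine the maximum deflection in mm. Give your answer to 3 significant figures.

17.6 mm

k = Gd⁴/(8D³N_a) = (40.7×10³)(11.7⁴)/(8·55.0³·19) = 30.158 N/mm
W = mg = 4.8 × 9.81 = 47.088 N
½kδ² − Wδ − Wh = 0 → δ = (W + √(W² + 2kWh))/k
δ = (47.088 + √(2217.3 + 231475))/30.158 = (47.088 + 483.42)/30.158 = 17.591 mm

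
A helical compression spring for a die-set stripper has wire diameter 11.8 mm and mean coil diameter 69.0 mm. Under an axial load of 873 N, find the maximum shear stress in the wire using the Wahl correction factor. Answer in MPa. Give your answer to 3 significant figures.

Spring index C = D/d = 69.0/11.8 = 5.8475
K_W = (4C−1)/(4C−4) + 0.615/C = 22.390/19.390 + 0.1052 = 1.2599
τ₀ = 8FD/(πd³) = 8·873·69.0/(π·11.8³) = 481896/5161.7 = 93.359 MPa
τ_max = K·τ₀ = 1.2599 × 93.359 = 117.62 MPa

118 MPa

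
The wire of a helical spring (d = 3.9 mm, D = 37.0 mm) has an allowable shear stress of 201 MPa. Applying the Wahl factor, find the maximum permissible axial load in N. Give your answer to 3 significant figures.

110 N

C = D/d = 37.0/3.9 = 9.4872
K_W = (4C−1)/(4C−4) + 0.615/C = 36.949/33.949 + 0.0648 = 1.1532
τ_max = K·8FD/(πd³) → F_max = τ_allow·πd³/(8DK)
F_max = 201·π·3.9³/(8·37.0·1.1532) = 37458/341.35 = 109.74 N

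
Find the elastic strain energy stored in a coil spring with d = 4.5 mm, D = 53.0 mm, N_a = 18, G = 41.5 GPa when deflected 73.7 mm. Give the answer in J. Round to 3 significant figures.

2.16 J

k = Gd⁴/(8D³N_a) = (41.5×10³)(4.5⁴)/(8·53.0³·18) = 0.79379 N/mm
U = ½kδ² = 0.5 × 0.79379 × 73.7² = 2155.8 N·mm = 2.1558 J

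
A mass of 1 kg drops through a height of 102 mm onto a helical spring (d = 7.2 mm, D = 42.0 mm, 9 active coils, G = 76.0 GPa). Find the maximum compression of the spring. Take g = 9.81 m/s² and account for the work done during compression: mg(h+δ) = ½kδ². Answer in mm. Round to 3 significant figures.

7.49 mm

k = Gd⁴/(8D³N_a) = (76.0×10³)(7.2⁴)/(8·42.0³·9) = 38.288 N/mm
W = mg = 1 × 9.81 = 9.81 N
½kδ² − Wδ − Wh = 0 → δ = (W + √(W² + 2kWh))/k
δ = (9.81 + √(96.236 + 76623.6))/38.288 = (9.81 + 276.98)/38.288 = 7.4904 mm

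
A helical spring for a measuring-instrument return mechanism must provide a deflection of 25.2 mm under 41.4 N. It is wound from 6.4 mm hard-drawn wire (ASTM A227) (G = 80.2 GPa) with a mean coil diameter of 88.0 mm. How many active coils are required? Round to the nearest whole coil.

15

Required rate k = F/δ = 41.4/25.2 = 1.6429 N/mm
N_a = Gd⁴/(8D³k) = (80.2×10³ × 6.4⁴)/(8 × 88.0³ × 1.6429)
    = 1.34553e+08 / 8.95649e+06 = 15.02 → 15 coils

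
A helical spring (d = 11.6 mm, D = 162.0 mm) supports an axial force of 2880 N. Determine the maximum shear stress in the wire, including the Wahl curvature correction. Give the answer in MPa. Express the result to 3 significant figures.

Spring index C = D/d = 162.0/11.6 = 13.9655
K_W = (4C−1)/(4C−4) + 0.615/C = 54.862/51.862 + 0.0440 = 1.1019
τ₀ = 8FD/(πd³) = 8·2880·162.0/(π·11.6³) = 3.73248e+06/4903.7 = 761.16 MPa
τ_max = K·τ₀ = 1.1019 × 761.16 = 838.7 MPa

839 MPa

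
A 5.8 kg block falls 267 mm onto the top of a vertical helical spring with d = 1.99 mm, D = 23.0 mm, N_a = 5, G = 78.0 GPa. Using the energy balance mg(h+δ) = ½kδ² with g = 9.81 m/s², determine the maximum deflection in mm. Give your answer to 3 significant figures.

k = Gd⁴/(8D³N_a) = (78.0×10³)(1.99⁴)/(8·23.0³·5) = 2.5134 N/mm
W = mg = 5.8 × 9.81 = 56.898 N
½kδ² − Wδ − Wh = 0 → δ = (W + √(W² + 2kWh))/k
δ = (56.898 + √(3237.4 + 76366.3))/2.5134 = (56.898 + 282.14)/2.5134 = 134.89 mm

135 mm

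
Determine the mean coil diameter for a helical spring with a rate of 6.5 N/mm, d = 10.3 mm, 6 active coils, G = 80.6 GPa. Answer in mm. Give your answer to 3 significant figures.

143 mm

D = (Gd⁴/(8N_a·k))^(1/3) = (80.6×10³·10.3⁴/(8·6·6.5))^(1/3)
  = (2.90756e+06)^(1/3) = 142.7282 mm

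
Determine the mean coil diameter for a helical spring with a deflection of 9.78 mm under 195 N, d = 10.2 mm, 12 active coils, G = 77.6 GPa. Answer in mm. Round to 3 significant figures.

76.0 mm

Required rate k = F/δ = 195/9.78 = 19.939 N/mm
D = (Gd⁴/(8N_a·k))^(1/3) = (77.6×10³·10.2⁴/(8·12·19.939))^(1/3)
  = (438829)^(1/3) = 75.9915 mm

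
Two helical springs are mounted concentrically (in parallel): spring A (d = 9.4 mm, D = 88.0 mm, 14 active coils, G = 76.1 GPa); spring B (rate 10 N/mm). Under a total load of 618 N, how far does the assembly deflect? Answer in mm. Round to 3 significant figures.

k_A = Gd⁴/(8D³N_a) = (76.1×10³)(9.4⁴)/(8·88.0³·14) = 7.7845 N/mm
Parallel: k_eq = 7.7845 + 10 = 17.784 N/mm
δ = F/k_eq = 618/17.784 = 34.749 mm

34.7 mm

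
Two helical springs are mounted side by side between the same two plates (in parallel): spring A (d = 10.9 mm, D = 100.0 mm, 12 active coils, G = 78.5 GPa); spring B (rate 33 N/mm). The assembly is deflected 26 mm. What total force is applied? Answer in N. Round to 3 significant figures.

k_A = Gd⁴/(8D³N_a) = (78.5×10³)(10.9⁴)/(8·100.0³·12) = 11.543 N/mm
Parallel: k_eq = 11.543 + 33 = 44.543 N/mm
F = k_eq·δ = 44.543·26 = 1158.1 N

1160 N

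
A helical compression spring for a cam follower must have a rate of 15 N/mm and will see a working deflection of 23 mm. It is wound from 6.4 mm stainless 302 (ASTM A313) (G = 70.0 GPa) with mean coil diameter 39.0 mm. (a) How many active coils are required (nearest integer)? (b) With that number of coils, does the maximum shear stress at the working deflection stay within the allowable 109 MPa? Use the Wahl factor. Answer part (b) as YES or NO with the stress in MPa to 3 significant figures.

(a) 16 coils; (b) NO, τ_max = 168 MPa

N_a = Gd⁴/(8D³k) = (70.0×10³)(6.4⁴)/(8·39.0³·15) = 16.5 → N_a = 16
Actual rate k = Gd⁴/(8D³·16) = 15.467 N/mm
Working load F = kδ = 15.467·23 = 355.75 N
C = 39.0/6.4 = 6.0938; K_W = (4C−1)/(4C−4)+0.615/C = 1.2482
τ_max = K_W·8FD/(πd³) = 1.2482·134.77 = 168.22 MPa
τ_max > 109 MPa → exceeds allowable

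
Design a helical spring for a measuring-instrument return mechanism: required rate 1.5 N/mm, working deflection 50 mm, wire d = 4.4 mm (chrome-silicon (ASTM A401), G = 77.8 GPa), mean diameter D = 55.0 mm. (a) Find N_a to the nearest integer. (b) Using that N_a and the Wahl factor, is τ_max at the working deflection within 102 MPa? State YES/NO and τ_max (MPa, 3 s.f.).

N_a = Gd⁴/(8D³k) = (77.8×10³)(4.4⁴)/(8·55.0³·1.5) = 14.61 → N_a = 15
Actual rate k = Gd⁴/(8D³·15) = 1.4606 N/mm
Working load F = kδ = 1.4606·50 = 73.028 N
C = 55.0/4.4 = 12.5000; K_W = (4C−1)/(4C−4)+0.615/C = 1.1144
τ_max = K_W·8FD/(πd³) = 1.1144·120.07 = 133.81 MPa
τ_max > 102 MPa → exceeds allowable

(a) 15 coils; (b) NO, τ_max = 134 MPa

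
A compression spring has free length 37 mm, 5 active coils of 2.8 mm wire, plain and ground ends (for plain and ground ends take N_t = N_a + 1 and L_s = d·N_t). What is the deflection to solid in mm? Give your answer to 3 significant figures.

N_t = 6; L_s = 2.8·6 = 16.8 mm
δ_solid = L₀ − L_s = 37 − 16.8 = 20.2 mm

20.2 mm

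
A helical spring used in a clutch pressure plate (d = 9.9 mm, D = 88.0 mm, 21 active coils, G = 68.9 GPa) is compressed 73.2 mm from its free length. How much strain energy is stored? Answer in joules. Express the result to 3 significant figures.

15.5 J

k = Gd⁴/(8D³N_a) = (68.9×10³)(9.9⁴)/(8·88.0³·21) = 5.781 N/mm
U = ½kδ² = 0.5 × 5.781 × 73.2² = 15488 N·mm = 15.488 J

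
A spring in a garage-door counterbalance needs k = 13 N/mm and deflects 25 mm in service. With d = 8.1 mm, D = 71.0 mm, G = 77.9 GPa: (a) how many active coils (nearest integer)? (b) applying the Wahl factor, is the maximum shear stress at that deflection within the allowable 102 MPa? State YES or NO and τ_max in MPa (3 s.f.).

(a) 9 coils; (b) NO, τ_max = 129 MPa

N_a = Gd⁴/(8D³k) = (77.9×10³)(8.1⁴)/(8·71.0³·13) = 9.009 → N_a = 9
Actual rate k = Gd⁴/(8D³·9) = 13.013 N/mm
Working load F = kδ = 13.013·25 = 325.32 N
C = 71.0/8.1 = 8.7654; K_W = (4C−1)/(4C−4)+0.615/C = 1.1667
τ_max = K_W·8FD/(πd³) = 1.1667·110.68 = 129.13 MPa
τ_max > 102 MPa → exceeds allowable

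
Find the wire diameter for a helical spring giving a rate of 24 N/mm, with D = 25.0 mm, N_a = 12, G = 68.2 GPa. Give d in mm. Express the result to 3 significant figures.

d = (8D³N_a·k / G)^(1/4) = (8·25.0³·12·24 / (68.2×10³))^0.25
  = (527.86)^0.25 = 4.7932 mm

4.79 mm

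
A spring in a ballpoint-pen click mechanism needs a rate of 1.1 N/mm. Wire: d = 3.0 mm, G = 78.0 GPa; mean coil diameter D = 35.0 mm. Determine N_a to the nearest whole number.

N_a = Gd⁴/(8D³k) = (78.0×10³ × 3.0⁴)/(8 × 35.0³ × 1.1)
    = 6.318e+06 / 377300 = 16.75 → 17 coils

17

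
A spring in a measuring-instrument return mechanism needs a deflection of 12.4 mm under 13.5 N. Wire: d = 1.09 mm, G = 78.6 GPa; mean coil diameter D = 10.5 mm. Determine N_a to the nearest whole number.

Required rate k = F/δ = 13.5/12.4 = 1.0887 N/mm
N_a = Gd⁴/(8D³k) = (78.6×10³ × 1.09⁴)/(8 × 10.5³ × 1.0887)
    = 110950 / 10082.5 = 11 → 11 coils

11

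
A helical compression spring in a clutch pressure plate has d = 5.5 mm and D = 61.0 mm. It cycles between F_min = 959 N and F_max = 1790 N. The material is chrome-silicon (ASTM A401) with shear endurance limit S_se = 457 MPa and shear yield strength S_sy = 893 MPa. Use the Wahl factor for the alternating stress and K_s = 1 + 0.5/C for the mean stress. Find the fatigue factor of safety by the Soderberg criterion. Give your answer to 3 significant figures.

0.406

C = D/d = 61.0/5.5 = 11.0909; K_W = (4C−1)/(4C−4)+0.615/C = 1.1298; K_s = 1+0.5/C = 1.0451
F_a = (F_max−F_min)/2 = 415.5 N; F_m = (F_max+F_min)/2 = 1374.5 N
τ_a = K_W·8F_aD/(πd³) = 1.1298 × 387.93 = 438.27 MPa
τ_m = K_s·8F_mD/(πd³) = 1.0451 × 1283.3 = 1341.1 MPa
Soderberg: 1/n_f = τ_a/S_se + τ_m/S_sy = 438.27/457 + 1341.1/893 = 0.95902 + 1.50185 = 2.4609
n_f = 1/2.4609 = 0.4064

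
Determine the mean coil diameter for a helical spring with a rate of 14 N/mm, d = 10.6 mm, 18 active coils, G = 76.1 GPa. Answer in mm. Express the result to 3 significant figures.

78.1 mm

D = (Gd⁴/(8N_a·k))^(1/3) = (76.1×10³·10.6⁴/(8·18·14))^(1/3)
  = (476560)^(1/3) = 78.1099 mm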